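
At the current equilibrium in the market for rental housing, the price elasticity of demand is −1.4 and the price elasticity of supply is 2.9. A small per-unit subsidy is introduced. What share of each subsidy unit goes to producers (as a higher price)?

Producer share = 14/43

For a small subsidy around the equilibrium, the benefit split depends on the relative slopes, which at a point are proportional to the elasticities.
Buyer share = εs/(εs + |εd|) = 2.9/(2.9 + 1.4) = 29/43; seller share = |εd|/(εs + |εd|) = 14/43.
So producers capture 14/43 of the subsidy.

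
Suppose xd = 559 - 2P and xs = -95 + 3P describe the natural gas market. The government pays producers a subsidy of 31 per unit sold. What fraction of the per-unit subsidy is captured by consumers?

Consumer share = 0.6

Pre-subsidy: 559 - 2P = -95 + 3P gives P* = 130.8, x* = 297.4.
With the subsidy, sellers receive Ps = Pb + 31 for each unit, where Pb is the price buyers pay.
Supply in terms of Pb becomes xs = -95 + 3(Pb + 31) = -2 + 3Pb. Setting this equal to demand: 559 - 2Pb = -2 + 3Pb, so Pb = 112.2.
Sellers receive Ps = 112.2 + 31 = 143.2; x' = 559 − 2·112.2 = 334.6.
Buyers' price falls by P* − Pb = 130.8 − 112.2 = 18.6; sellers' price rises by Ps − P* = 143.2 − 130.8 = 12.4.
So consumers capture 18.6/31 = 0.6 of each unit of subsidy.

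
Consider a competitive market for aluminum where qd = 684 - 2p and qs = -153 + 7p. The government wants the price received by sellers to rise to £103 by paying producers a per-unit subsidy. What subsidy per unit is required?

Required subsidy s = £45 per unit

At a seller price of 103, quantity supplied is -153 + 7·103 = 568.
Buyers absorb 568 only when they pay pb with 684 − 2·pb = 568, i.e. pb = 58.
s = ps − pb = 103 − 58 = 45.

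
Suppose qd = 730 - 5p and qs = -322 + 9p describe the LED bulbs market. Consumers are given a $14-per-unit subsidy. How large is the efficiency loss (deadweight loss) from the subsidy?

Deadweight loss = $315

Pre-subsidy: 730 - 5p = -322 + 9p gives p* = 526/7, q* = 2480/7.
With the rebate, buyers effectively pay pb = ps − 14, where ps is the price sellers receive.
Demand in terms of ps becomes qd = 730 − 5(ps − 14) = 800 - 5ps. Setting this equal to supply: 800 - 5ps = -322 + 9ps, so ps = 561/7.
Buyers pay pb = 561/7 − 14 = 463/7; q' = -322 + 9·(561/7) = 2795/7.
The subsidy expands output by 2795/7 − 2480/7 = 45 past the efficient level; on those units the gap between marginal cost and willingness to pay runs from 0 up to 14.
DWL = ½ × 14 × 45 = 315.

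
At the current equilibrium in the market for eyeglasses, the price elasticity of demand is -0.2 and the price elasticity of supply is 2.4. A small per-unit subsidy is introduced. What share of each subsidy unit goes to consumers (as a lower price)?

Consumer share = 12/13

For a small subsidy around the equilibrium, the benefit split depends on the relative slopes, which at a point are proportional to the elasticities.
Buyer share = εs/(εs + |εd|) = 2.4/(2.4 + 0.2) = 12/13; seller share = |εd|/(εs + |εd|) = 1/13.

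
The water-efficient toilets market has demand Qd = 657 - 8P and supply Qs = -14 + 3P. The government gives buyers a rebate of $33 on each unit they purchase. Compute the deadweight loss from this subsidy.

Deadweight loss = $1188

Pre-subsidy: 657 - 8P = -14 + 3P gives P* = 61, Q* = 169.
With the rebate, buyers effectively pay Pb = Ps − 33, where Ps is the price sellers receive.
Demand in terms of Ps becomes Qd = 657 − 8(Ps − 33) = 921 - 8Ps. Setting this equal to supply: 921 - 8Ps = -14 + 3Ps, so Ps = 85.
Buyers pay Pb = 85 − 33 = 52; Q' = -14 + 3·85 = 241.
The subsidy expands output by 241 − 169 = 72 past the efficient level; on those units the gap between marginal cost and willingness to pay runs from 0 up to 33.
DWL = ½ × 33 × 72 = 1188.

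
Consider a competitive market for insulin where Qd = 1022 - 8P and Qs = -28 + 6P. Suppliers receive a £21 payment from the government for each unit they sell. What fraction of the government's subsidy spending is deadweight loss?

DWL / government spending = 18/247

Pre-subsidy: 1022 - 8P = -28 + 6P gives P* = 75, Q* = 422.
With the subsidy, sellers receive Ps = Pb + 21 for each unit, where Pb is the price buyers pay.
Supply in terms of Pb becomes Qs = -28 + 6(Pb + 21) = 98 + 6Pb. Setting this equal to demand: 1022 - 8Pb = 98 + 6Pb, so Pb = 66.
Sellers receive Ps = 66 + 21 = 87; Q' = 1022 − 8·66 = 494.
ΔCS = ½(422 + 494)(75 − 66) = 4122; ΔPS = ½(422 + 494)(87 − 75) = 5496.
Government spending = 21 × 494 = 10374.
DWL = ½ × 21 × (494 − 422) = 756; fraction = 756 / 10374 = 18/247.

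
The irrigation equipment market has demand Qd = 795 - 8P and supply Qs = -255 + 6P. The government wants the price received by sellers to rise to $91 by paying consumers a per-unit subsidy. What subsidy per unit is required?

Required subsidy s = $28 per unit

At a seller price of 91, quantity supplied is -255 + 6·91 = 291.
Buyers absorb 291 only when they pay Pb with 795 − 8·Pb = 291, i.e. Pb = 63.
s = Ps − Pb = 91 − 63 = 28.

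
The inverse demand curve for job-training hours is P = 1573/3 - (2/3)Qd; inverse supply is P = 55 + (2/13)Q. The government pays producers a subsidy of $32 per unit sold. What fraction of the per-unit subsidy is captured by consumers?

Pre-subsidy: 1573/3 - (2/3)Q = 55 + (2/13)Q gives Q* = 572 and P* = 143.
With the subsidy, sellers receive Ps = Pb + 32 for each unit, where Pb is the price buyers pay.
On the curves, Pb = 1573/3 - (2/3)Q and Ps = 55 + (2/13)Q; the wedge Ps − Pb = 32 gives 55 + (2/13)Q − (1573/3 - (2/3)Q) = 32, so Q' = 611.
Then Pb = 1573/3 − (2/3)·611 = 117 and Ps = 55 + (2/13)·611 = 149.
Buyers' price falls by P* − Pb = 143 − 117 = 26; sellers' price rises by Ps − P* = 149 − 143 = 6.
So consumers capture 26/32 = 0.8125 of each unit of subsidy.

Consumer share = 0.8125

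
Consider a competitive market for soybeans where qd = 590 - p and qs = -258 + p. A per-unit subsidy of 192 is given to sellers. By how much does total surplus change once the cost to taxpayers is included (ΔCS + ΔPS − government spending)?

Pre-subsidy: 590 - p = -258 + p gives p* = 424, q* = 166.
With the subsidy, sellers receive ps = pb + 192 for each unit, where pb is the price buyers pay.
Supply in terms of pb becomes qs = -258 + 1(pb + 192) = -66 + pb. Setting this equal to demand: 590 - pb = -66 + pb, so pb = 328.
Sellers receive ps = 328 + 192 = 520; q' = 590 − 1·328 = 262.
ΔCS = ½(166 + 262)(424 − 328) = 20544; ΔPS = ½(166 + 262)(520 − 424) = 20544.
Government spending = 192 × 262 = 50304.
Net change = 20544 + 20544 − 50304 = -9216. The loss equals the DWL triangle ½·192·96.

Net change in total surplus = -9216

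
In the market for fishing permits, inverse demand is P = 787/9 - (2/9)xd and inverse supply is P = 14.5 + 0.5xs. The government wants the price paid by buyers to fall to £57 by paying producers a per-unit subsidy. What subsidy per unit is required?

At a buyer price of 57, quantity demanded is 393.5 − 4.5·57 = 137.
Sellers supply 137 only when they receive Ps = 14.5 + 0.5·137 = 83.
s = Ps − Pb = 83 − 57 = 26.

Required subsidy s = £26 per unit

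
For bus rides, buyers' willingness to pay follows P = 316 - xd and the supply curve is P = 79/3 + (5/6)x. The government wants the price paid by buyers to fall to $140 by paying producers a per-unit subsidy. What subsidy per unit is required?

At a buyer price of 140, quantity demanded is 316 − 1·140 = 176.
Sellers supply 176 only when they receive Ps = 79/3 + (5/6)·176 = 173.
s = Ps − Pb = 173 − 140 = 33.

Required subsidy s = $33 per unit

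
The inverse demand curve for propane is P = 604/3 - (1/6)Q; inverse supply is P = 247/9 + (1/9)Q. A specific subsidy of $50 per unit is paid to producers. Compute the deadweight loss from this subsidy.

Deadweight loss = $4500

Pre-subsidy: 604/3 - (1/6)Q = 247/9 + (1/9)Q gives Q* = 626 and P* = 97.
With the subsidy, sellers receive Ps = Pb + 50 for each unit, where Pb is the price buyers pay.
On the curves, Pb = 604/3 - (1/6)Q and Ps = 247/9 + (1/9)Q; the wedge Ps − Pb = 50 gives 247/9 + (1/9)Q − (604/3 - (1/6)Q) = 50, so Q' = 806.
Then Pb = 604/3 − (1/6)·806 = 67 and Ps = 247/9 + (1/9)·806 = 117.
The subsidy expands output by 806 − 626 = 180 past the efficient level; on those units the gap between marginal cost and willingness to pay runs from 0 up to 50.
DWL = ½ × 50 × 180 = 4500.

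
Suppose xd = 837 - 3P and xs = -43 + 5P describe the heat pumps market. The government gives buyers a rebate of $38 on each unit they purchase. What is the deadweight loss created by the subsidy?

Deadweight loss = $1353.75

Pre-subsidy: 837 - 3P = -43 + 5P gives P* = 110, x* = 507.
With the rebate, buyers effectively pay Pb = Ps − 38, where Ps is the price sellers receive.
Demand in terms of Ps becomes xd = 837 − 3(Ps − 38) = 951 - 3Ps. Setting this equal to supply: 951 - 3Ps = -43 + 5Ps, so Ps = 124.25.
Buyers pay Pb = 124.25 − 38 = 86.25; x' = -43 + 5·124.25 = 578.25.
The subsidy expands output by 578.25 − 507 = 71.25 past the efficient level; on those units the gap between marginal cost and willingness to pay runs from 0 up to 38.
DWL = ½ × 38 × 71.25 = 1353.75.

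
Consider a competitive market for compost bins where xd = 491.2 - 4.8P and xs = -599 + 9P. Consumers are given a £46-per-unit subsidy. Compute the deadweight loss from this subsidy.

Pre-subsidy: 491.2 - 4.8P = -599 + 9P gives P* = 79, x* = 112.
With the rebate, buyers effectively pay Pb = Ps − 46, where Ps is the price sellers receive.
Demand in terms of Ps becomes xd = 491.2 − 4.8(Ps − 46) = 712 - 4.8Ps. Setting this equal to supply: 712 - 4.8Ps = -599 + 9Ps, so Ps = 95.
Buyers pay Pb = 95 − 46 = 49; x' = -599 + 9·95 = 256.
The subsidy expands output by 256 − 112 = 144 past the efficient level; on those units the gap between marginal cost and willingness to pay runs from 0 up to 46.
DWL = ½ × 46 × 144 = 3312.

Deadweight loss = £3312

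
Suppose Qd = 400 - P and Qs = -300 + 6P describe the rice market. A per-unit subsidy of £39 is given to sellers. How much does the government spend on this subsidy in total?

Pre-subsidy: 400 - P = -300 + 6P gives P* = 100, Q* = 300.
With the subsidy, sellers receive Ps = Pb + 39 for each unit, where Pb is the price buyers pay.
Supply in terms of Pb becomes Qs = -300 + 6(Pb + 39) = -66 + 6Pb. Setting this equal to demand: 400 - Pb = -66 + 6Pb, so Pb = 466/7.
Sellers receive Ps = 466/7 + 39 = 739/7; Q' = 400 − 1·(466/7) = 2334/7.
Government outlay = subsidy × quantity = 39 × 2334/7 = 91026/7.

Government cost = 91026/7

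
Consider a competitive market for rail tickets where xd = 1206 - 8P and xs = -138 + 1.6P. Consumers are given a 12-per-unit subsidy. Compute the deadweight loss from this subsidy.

Pre-subsidy: 1206 - 8P = -138 + 1.6P gives P* = 140, x* = 86.
With the rebate, buyers effectively pay Pb = Ps − 12, where Ps is the price sellers receive.
Demand in terms of Ps becomes xd = 1206 − 8(Ps − 12) = 1302 - 8Ps. Setting this equal to supply: 1302 - 8Ps = -138 + 1.6Ps, so Ps = 150.
Buyers pay Pb = 150 − 12 = 138; x' = -138 + 1.6·150 = 102.
The subsidy expands output by 102 − 86 = 16 past the efficient level; on those units the gap between marginal cost and willingness to pay runs from 0 up to 12.
DWL = ½ × 12 × 16 = 96.

Deadweight loss = 96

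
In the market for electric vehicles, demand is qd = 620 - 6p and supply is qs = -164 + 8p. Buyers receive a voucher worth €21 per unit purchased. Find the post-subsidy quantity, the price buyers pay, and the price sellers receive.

Pre-subsidy: 620 - 6p = -164 + 8p gives p* = 56, q* = 284.
With the rebate, buyers effectively pay pb = ps − 21, where ps is the price sellers receive.
Demand in terms of ps becomes qd = 620 − 6(ps − 21) = 746 - 6ps. Setting this equal to supply: 746 - 6ps = -164 + 8ps, so ps = 65.
Buyers pay pb = 65 − 21 = 44; q' = -164 + 8·65 = 356.

q' = 356; buyers pay €44; sellers receive €65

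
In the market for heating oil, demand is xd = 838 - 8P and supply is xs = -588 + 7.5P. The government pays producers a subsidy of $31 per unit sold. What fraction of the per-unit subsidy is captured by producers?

Producer share = 16/31

Pre-subsidy: 838 - 8P = -588 + 7.5P gives P* = 92, x* = 102.
With the subsidy, sellers receive Ps = Pb + 31 for each unit, where Pb is the price buyers pay.
Supply in terms of Pb becomes xs = -588 + 7.5(Pb + 31) = -355.5 + 7.5Pb. Setting this equal to demand: 838 - 8Pb = -355.5 + 7.5Pb, so Pb = 77.
Sellers receive Ps = 77 + 31 = 108; x' = 838 − 8·77 = 222.
Buyers' price falls by P* − Pb = 92 − 77 = 15; sellers' price rises by Ps − P* = 108 − 92 = 16.
So producers capture 16/31 = 16/31 of each unit of subsidy.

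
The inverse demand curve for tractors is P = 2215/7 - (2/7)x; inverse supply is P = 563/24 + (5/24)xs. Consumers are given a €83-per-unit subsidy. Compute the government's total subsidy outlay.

Government cost = €63163

Pre-subsidy: 2215/7 - (2/7)x = 563/24 + (5/24)x gives x* = 593 and P* = 147.
With the rebate, buyers effectively pay Pb = Ps − 83, where Ps is the price sellers receive.
On the curves, Pb = 2215/7 - (2/7)x and Ps = 563/24 + (5/24)x; the wedge Ps − Pb = 83 gives 563/24 + (5/24)x − (2215/7 - (2/7)x) = 83, so x' = 761.
Then Pb = 2215/7 − (2/7)·761 = 99 and Ps = 563/24 + (5/24)·761 = 182.
Government outlay = subsidy × quantity = 83 × 761 = 63163.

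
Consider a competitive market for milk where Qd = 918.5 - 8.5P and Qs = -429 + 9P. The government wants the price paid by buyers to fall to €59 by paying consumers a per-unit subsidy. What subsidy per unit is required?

Required subsidy s = €35 per unit

At a buyer price of 59, quantity demanded is 918.5 − 8.5·59 = 417.
Sellers supply 417 only when they receive Ps with -429 + 9·Ps = 417, i.e. Ps = 94.
s = Ps − Pb = 94 − 59 = 35.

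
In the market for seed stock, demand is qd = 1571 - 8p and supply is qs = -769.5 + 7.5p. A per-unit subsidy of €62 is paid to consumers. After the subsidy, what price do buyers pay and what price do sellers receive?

Buyers pay €121; sellers receive €183

Pre-subsidy: 1571 - 8p = -769.5 + 7.5p gives p* = 151, q* = 363.
With the rebate, buyers effectively pay pb = ps − 62, where ps is the price sellers receive.
Demand in terms of ps becomes qd = 1571 − 8(ps − 62) = 2067 - 8ps. Setting this equal to supply: 2067 - 8ps = -769.5 + 7.5ps, so ps = 183.
Buyers pay pb = 183 − 62 = 121; q' = -769.5 + 7.5·183 = 603.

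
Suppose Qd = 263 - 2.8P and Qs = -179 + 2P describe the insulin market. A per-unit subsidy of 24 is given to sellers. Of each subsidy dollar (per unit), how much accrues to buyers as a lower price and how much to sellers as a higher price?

Pre-subsidy: 263 - 2.8P = -179 + 2P gives P* = 1105/12, Q* = 31/6.
With the subsidy, sellers receive Ps = Pb + 24 for each unit, where Pb is the price buyers pay.
Supply in terms of Pb becomes Qs = -179 + 2(Pb + 24) = -131 + 2Pb. Setting this equal to demand: 263 - 2.8Pb = -131 + 2Pb, so Pb = 985/12.
Sellers receive Ps = 985/12 + 24 = 1273/12; Q' = 263 − 2.8·(985/12) = 199/6.
Buyers' price falls by P* − Pb = 1105/12 − 985/12 = 10; sellers' price rises by Ps − P* = 1273/12 − 1105/12 = 14.

Buyers gain 10 per unit; sellers gain 14 per unit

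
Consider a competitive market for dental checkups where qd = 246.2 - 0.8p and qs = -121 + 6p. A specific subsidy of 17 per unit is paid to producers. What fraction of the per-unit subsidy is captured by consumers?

Pre-subsidy: 246.2 - 0.8p = -121 + 6p gives p* = 54, q* = 203.
With the subsidy, sellers receive ps = pb + 17 for each unit, where pb is the price buyers pay.
Supply in terms of pb becomes qs = -121 + 6(pb + 17) = -19 + 6pb. Setting this equal to demand: 246.2 - 0.8pb = -19 + 6pb, so pb = 39.
Sellers receive ps = 39 + 17 = 56; q' = 246.2 − 0.8·39 = 215.
Buyers' price falls by p* − pb = 54 − 39 = 15; sellers' price rises by ps − p* = 56 − 54 = 2.
So consumers capture 15/17 = 15/17 of each unit of subsidy.

Consumer share = 15/17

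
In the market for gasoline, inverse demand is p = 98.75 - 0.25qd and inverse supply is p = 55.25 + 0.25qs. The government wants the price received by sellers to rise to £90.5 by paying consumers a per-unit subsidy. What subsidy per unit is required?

At a seller price of 90.5, quantity supplied is -221 + 4·90.5 = 141.
Buyers absorb 141 only when they pay pb = 98.75 − 0.25·141 = 63.5.
s = ps − pb = 90.5 − 63.5 = 27.

Required subsidy s = £27 per unit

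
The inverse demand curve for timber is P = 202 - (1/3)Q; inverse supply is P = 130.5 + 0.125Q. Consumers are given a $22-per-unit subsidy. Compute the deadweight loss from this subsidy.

Pre-subsidy: 202 - (1/3)Q = 130.5 + 0.125Q gives Q* = 156 and P* = 150.
With the rebate, buyers effectively pay Pb = Ps − 22, where Ps is the price sellers receive.
On the curves, Pb = 202 - (1/3)Q and Ps = 130.5 + 0.125Q; the wedge Ps − Pb = 22 gives 130.5 + 0.125Q − (202 - (1/3)Q) = 22, so Q' = 204.
Then Pb = 202 − (1/3)·204 = 134 and Ps = 130.5 + 0.125·204 = 156.
The subsidy expands output by 204 − 156 = 48 past the efficient level; on those units the gap between marginal cost and willingness to pay runs from 0 up to 22.
DWL = ½ × 22 × 48 = 528.

Deadweight loss = $528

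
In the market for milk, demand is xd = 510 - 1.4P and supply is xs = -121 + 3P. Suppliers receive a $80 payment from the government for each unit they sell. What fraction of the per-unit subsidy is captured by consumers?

Consumer share = 15/22

Pre-subsidy: 510 - 1.4P = -121 + 3P gives P* = 3155/22, x* = 6803/22.
With the subsidy, sellers receive Ps = Pb + 80 for each unit, where Pb is the price buyers pay.
Supply in terms of Pb becomes xs = -121 + 3(Pb + 80) = 119 + 3Pb. Setting this equal to demand: 510 - 1.4Pb = 119 + 3Pb, so Pb = 1955/22.
Sellers receive Ps = 1955/22 + 80 = 3715/22; x' = 510 − 1.4·(1955/22) = 8483/22.
Buyers' price falls by P* − Pb = 3155/22 − 1955/22 = 600/11; sellers' price rises by Ps − P* = 3715/22 − 3155/22 = 280/11.
So consumers capture (600/11)/80 = 15/22 of each unit of subsidy.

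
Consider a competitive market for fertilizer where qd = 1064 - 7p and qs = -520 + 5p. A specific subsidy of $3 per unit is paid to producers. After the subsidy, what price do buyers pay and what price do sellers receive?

Buyers pay $130.75; sellers receive $133.75

Pre-subsidy: 1064 - 7p = -520 + 5p gives p* = 132, q* = 140.
With the subsidy, sellers receive ps = pb + 3 for each unit, where pb is the price buyers pay.
Supply in terms of pb becomes qs = -520 + 5(pb + 3) = -505 + 5pb. Setting this equal to demand: 1064 - 7pb = -505 + 5pb, so pb = 130.75.
Sellers receive ps = 130.75 + 3 = 133.75; q' = 1064 − 7·130.75 = 148.75.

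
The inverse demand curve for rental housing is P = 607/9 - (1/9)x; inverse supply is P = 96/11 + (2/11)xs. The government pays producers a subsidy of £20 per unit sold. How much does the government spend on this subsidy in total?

Pre-subsidy: 607/9 - (1/9)x = 96/11 + (2/11)x gives x* = 5813/29 and P* = 1310/29.
With the subsidy, sellers receive Ps = Pb + 20 for each unit, where Pb is the price buyers pay.
On the curves, Pb = 607/9 - (1/9)x and Ps = 96/11 + (2/11)x; the wedge Ps − Pb = 20 gives 96/11 + (2/11)x − (607/9 - (1/9)x) = 20, so x' = 7793/29.
Then Pb = 607/9 − (1/9)·(7793/29) = 1090/29 and Ps = 96/11 + (2/11)·(7793/29) = 1670/29.
Government outlay = subsidy × quantity = 20 × 7793/29 = 155860/29.

Government cost = 155860/29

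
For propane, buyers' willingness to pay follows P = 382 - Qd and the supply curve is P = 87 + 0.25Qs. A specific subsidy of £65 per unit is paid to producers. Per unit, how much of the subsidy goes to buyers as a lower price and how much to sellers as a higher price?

Pre-subsidy: 382 - Q = 87 + 0.25Q gives Q* = 236 and P* = 146.
With the subsidy, sellers receive Ps = Pb + 65 for each unit, where Pb is the price buyers pay.
On the curves, Pb = 382 - Q and Ps = 87 + 0.25Q; the wedge Ps − Pb = 65 gives 87 + 0.25Q − (382 - Q) = 65, so Q' = 288.
Then Pb = 382 − 1·288 = 94 and Ps = 87 + 0.25·288 = 159.
Buyers' price falls by P* − Pb = 146 − 94 = 52; sellers' price rises by Ps − P* = 159 − 146 = 13.

Buyers gain £52 per unit; sellers gain £13 per unit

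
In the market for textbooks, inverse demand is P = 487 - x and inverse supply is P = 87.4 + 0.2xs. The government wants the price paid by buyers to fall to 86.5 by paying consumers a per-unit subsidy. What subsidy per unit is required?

Required subsidy s = 81 per unit

At a buyer price of 86.5, quantity demanded is 487 − 1·86.5 = 400.5.
Sellers supply 400.5 only when they receive Ps = 87.4 + 0.2·400.5 = 167.5.
s = Ps − Pb = 167.5 − 86.5 = 81.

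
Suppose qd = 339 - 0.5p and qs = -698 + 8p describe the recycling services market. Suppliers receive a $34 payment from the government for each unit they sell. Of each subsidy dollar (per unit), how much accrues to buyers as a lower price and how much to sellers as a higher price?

Buyers gain $32 per unit; sellers gain $2 per unit

Pre-subsidy: 339 - 0.5p = -698 + 8p gives p* = 122, q* = 278.
With the subsidy, sellers receive ps = pb + 34 for each unit, where pb is the price buyers pay.
Supply in terms of pb becomes qs = -698 + 8(pb + 34) = -426 + 8pb. Setting this equal to demand: 339 - 0.5pb = -426 + 8pb, so pb = 90.
Sellers receive ps = 90 + 34 = 124; q' = 339 − 0.5·90 = 294.
Buyers' price falls by p* − pb = 122 − 90 = 32; sellers' price rises by ps − p* = 124 − 122 = 2.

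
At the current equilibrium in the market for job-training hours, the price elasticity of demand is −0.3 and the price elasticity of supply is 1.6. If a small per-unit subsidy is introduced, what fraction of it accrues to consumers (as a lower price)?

Consumer share = 16/19

For a small subsidy around the equilibrium, the benefit split depends on the relative slopes, which at a point are proportional to the elasticities.
Buyer share = εs/(εs + |εd|) = 1.6/(1.6 + 0.3) = 16/19; seller share = |εd|/(εs + |εd|) = 3/19.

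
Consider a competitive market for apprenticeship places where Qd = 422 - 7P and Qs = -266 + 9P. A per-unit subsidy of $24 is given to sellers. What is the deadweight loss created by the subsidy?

Deadweight loss = $1134

Pre-subsidy: 422 - 7P = -266 + 9P gives P* = 43, Q* = 121.
With the subsidy, sellers receive Ps = Pb + 24 for each unit, where Pb is the price buyers pay.
Supply in terms of Pb becomes Qs = -266 + 9(Pb + 24) = -50 + 9Pb. Setting this equal to demand: 422 - 7Pb = -50 + 9Pb, so Pb = 29.5.
Sellers receive Ps = 29.5 + 24 = 53.5; Q' = 422 − 7·29.5 = 215.5.
The subsidy expands output by 215.5 − 121 = 94.5 past the efficient level; on those units the gap between marginal cost and willingness to pay runs from 0 up to 24.
DWL = ½ × 24 × 94.5 = 1134.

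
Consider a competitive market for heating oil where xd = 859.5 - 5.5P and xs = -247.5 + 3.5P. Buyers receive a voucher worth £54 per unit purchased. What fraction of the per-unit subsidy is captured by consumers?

Consumer share = 7/18

Pre-subsidy: 859.5 - 5.5P = -247.5 + 3.5P gives P* = 123, x* = 183.
With the rebate, buyers effectively pay Pb = Ps − 54, where Ps is the price sellers receive.
Demand in terms of Ps becomes xd = 859.5 − 5.5(Ps − 54) = 1156.5 - 5.5Ps. Setting this equal to supply: 1156.5 - 5.5Ps = -247.5 + 3.5Ps, so Ps = 156.
Buyers pay Pb = 156 − 54 = 102; x' = -247.5 + 3.5·156 = 298.5.
Buyers' price falls by P* − Pb = 123 − 102 = 21; sellers' price rises by Ps − P* = 156 − 123 = 33.
So consumers capture 21/54 = 7/18 of each unit of subsidy.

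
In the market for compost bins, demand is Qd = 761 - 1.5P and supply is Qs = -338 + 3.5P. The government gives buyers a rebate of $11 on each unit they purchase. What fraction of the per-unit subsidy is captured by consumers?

Consumer share = 0.7

Pre-subsidy: 761 - 1.5P = -338 + 3.5P gives P* = 219.8, Q* = 431.3.
With the rebate, buyers effectively pay Pb = Ps − 11, where Ps is the price sellers receive.
Demand in terms of Ps becomes Qd = 761 − 1.5(Ps − 11) = 777.5 - 1.5Ps. Setting this equal to supply: 777.5 - 1.5Ps = -338 + 3.5Ps, so Ps = 223.1.
Buyers pay Pb = 223.1 − 11 = 212.1; Q' = -338 + 3.5·223.1 = 442.85.
Buyers' price falls by P* − Pb = 219.8 − 212.1 = 7.7; sellers' price rises by Ps − P* = 223.1 − 219.8 = 3.3.
So consumers capture 7.7/11 = 0.7 of each unit of subsidy.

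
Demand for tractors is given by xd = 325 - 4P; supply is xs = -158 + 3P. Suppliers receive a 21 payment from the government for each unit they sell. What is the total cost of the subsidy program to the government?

Pre-subsidy: 325 - 4P = -158 + 3P gives P* = 69, x* = 49.
With the subsidy, sellers receive Ps = Pb + 21 for each unit, where Pb is the price buyers pay.
Supply in terms of Pb becomes xs = -158 + 3(Pb + 21) = -95 + 3Pb. Setting this equal to demand: 325 - 4Pb = -95 + 3Pb, so Pb = 60.
Sellers receive Ps = 60 + 21 = 81; x' = 325 − 4·60 = 85.
Government outlay = subsidy × quantity = 21 × 85 = 1785.

Government cost = 1785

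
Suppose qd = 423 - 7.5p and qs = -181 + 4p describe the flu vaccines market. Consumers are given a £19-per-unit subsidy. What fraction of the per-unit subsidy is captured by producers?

Producer share = 15/23

Pre-subsidy: 423 - 7.5p = -181 + 4p gives p* = 1208/23, q* = 669/23.
With the rebate, buyers effectively pay pb = ps − 19, where ps is the price sellers receive.
Demand in terms of ps becomes qd = 423 − 7.5(ps − 19) = 565.5 - 7.5ps. Setting this equal to supply: 565.5 - 7.5ps = -181 + 4ps, so ps = 1493/23.
Buyers pay pb = 1493/23 − 19 = 1056/23; q' = -181 + 4·(1493/23) = 1809/23.
Buyers' price falls by p* − pb = 1208/23 − 1056/23 = 152/23; sellers' price rises by ps − p* = 1493/23 − 1208/23 = 285/23.
So producers capture (285/23)/19 = 15/23 of each unit of subsidy.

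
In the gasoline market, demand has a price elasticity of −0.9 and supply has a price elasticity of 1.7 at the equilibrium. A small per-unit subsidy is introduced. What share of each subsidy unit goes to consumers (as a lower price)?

Consumer share = 17/26

For a small subsidy around the equilibrium, the benefit split depends on the relative slopes, which at a point are proportional to the elasticities.
Buyer share = εs/(εs + |εd|) = 1.7/(1.7 + 0.9) = 17/26; seller share = |εd|/(εs + |εd|) = 9/26.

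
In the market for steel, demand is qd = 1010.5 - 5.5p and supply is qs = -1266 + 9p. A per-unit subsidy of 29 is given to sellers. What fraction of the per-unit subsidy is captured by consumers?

Consumer share = 18/29

Pre-subsidy: 1010.5 - 5.5p = -1266 + 9p gives p* = 157, q* = 147.
With the subsidy, sellers receive ps = pb + 29 for each unit, where pb is the price buyers pay.
Supply in terms of pb becomes qs = -1266 + 9(pb + 29) = -1005 + 9pb. Setting this equal to demand: 1010.5 - 5.5pb = -1005 + 9pb, so pb = 139.
Sellers receive ps = 139 + 29 = 168; q' = 1010.5 − 5.5·139 = 246.
Buyers' price falls by p* − pb = 157 − 139 = 18; sellers' price rises by ps − p* = 168 − 157 = 11.
So consumers capture 18/29 = 18/29 of each unit of subsidy.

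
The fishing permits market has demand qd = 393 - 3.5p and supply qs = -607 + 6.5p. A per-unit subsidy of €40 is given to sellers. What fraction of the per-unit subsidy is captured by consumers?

Consumer share = 0.65

Pre-subsidy: 393 - 3.5p = -607 + 6.5p gives p* = 100, q* = 43.
With the subsidy, sellers receive ps = pb + 40 for each unit, where pb is the price buyers pay.
Supply in terms of pb becomes qs = -607 + 6.5(pb + 40) = -347 + 6.5pb. Setting this equal to demand: 393 - 3.5pb = -347 + 6.5pb, so pb = 74.
Sellers receive ps = 74 + 40 = 114; q' = 393 − 3.5·74 = 134.
Buyers' price falls by p* − pb = 100 − 74 = 26; sellers' price rises by ps − p* = 114 − 100 = 14.
So consumers capture 26/40 = 0.65 of each unit of subsidy.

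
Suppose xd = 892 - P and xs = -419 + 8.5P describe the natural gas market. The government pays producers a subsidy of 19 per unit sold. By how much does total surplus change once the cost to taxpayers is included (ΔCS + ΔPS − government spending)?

Pre-subsidy: 892 - P = -419 + 8.5P gives P* = 138, x* = 754.
With the subsidy, sellers receive Ps = Pb + 19 for each unit, where Pb is the price buyers pay.
Supply in terms of Pb becomes xs = -419 + 8.5(Pb + 19) = -257.5 + 8.5Pb. Setting this equal to demand: 892 - Pb = -257.5 + 8.5Pb, so Pb = 121.
Sellers receive Ps = 121 + 19 = 140; x' = 892 − 1·121 = 771.
ΔCS = ½(754 + 771)(138 − 121) = 12962.5; ΔPS = ½(754 + 771)(140 − 138) = 1525.
Government spending = 19 × 771 = 14649.
Net change = 12962.5 + 1525 − 14649 = -161.5. The loss equals the DWL triangle ½·19·17.

Net change in total surplus = -161.5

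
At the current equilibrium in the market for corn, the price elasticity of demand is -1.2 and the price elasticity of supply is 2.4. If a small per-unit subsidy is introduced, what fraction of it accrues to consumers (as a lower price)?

Consumer share = 2/3

For a small subsidy around the equilibrium, the benefit split depends on the relative slopes, which at a point are proportional to the elasticities.
Buyer share = εs/(εs + |εd|) = 2.4/(2.4 + 1.2) = 2/3; seller share = |εd|/(εs + |εd|) = 1/3.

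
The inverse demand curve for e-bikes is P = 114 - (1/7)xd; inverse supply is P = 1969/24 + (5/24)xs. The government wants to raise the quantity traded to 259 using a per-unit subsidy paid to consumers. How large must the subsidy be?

Required subsidy s = 59 per unit

At x = 259, from the demand curve buyers pay Pb = 114 − (1/7)·259 = 77; from the supply curve sellers need Ps = 1969/24 + (5/24)·259 = 136.
The subsidy must fill the gap: s = Ps − Pb = 136 − 77 = 59.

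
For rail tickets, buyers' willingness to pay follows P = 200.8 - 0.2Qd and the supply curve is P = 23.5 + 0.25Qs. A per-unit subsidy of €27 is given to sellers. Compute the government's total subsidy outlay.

Pre-subsidy: 200.8 - 0.2Q = 23.5 + 0.25Q gives Q* = 394 and P* = 122.
With the subsidy, sellers receive Ps = Pb + 27 for each unit, where Pb is the price buyers pay.
On the curves, Pb = 200.8 - 0.2Q and Ps = 23.5 + 0.25Q; the wedge Ps − Pb = 27 gives 23.5 + 0.25Q − (200.8 - 0.2Q) = 27, so Q' = 454.
Then Pb = 200.8 − 0.2·454 = 110 and Ps = 23.5 + 0.25·454 = 137.
Government outlay = subsidy × quantity = 27 × 454 = 12258.

Government cost = €12258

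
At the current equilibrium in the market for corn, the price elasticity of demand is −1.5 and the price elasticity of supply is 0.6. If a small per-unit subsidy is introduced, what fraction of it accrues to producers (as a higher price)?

For a small subsidy around the equilibrium, the benefit split depends on the relative slopes, which at a point are proportional to the elasticities.
Buyer share = εs/(εs + |εd|) = 0.6/(0.6 + 1.5) = 2/7; seller share = |εd|/(εs + |εd|) = 5/7.
So producers capture 5/7 of the subsidy.

Producer share = 5/7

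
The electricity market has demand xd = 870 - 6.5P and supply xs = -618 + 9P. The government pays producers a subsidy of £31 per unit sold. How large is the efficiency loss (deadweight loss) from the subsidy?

Pre-subsidy: 870 - 6.5P = -618 + 9P gives P* = 96, x* = 246.
With the subsidy, sellers receive Ps = Pb + 31 for each unit, where Pb is the price buyers pay.
Supply in terms of Pb becomes xs = -618 + 9(Pb + 31) = -339 + 9Pb. Setting this equal to demand: 870 - 6.5Pb = -339 + 9Pb, so Pb = 78.
Sellers receive Ps = 78 + 31 = 109; x' = 870 − 6.5·78 = 363.
The subsidy expands output by 363 − 246 = 117 past the efficient level; on those units the gap between marginal cost and willingness to pay runs from 0 up to 31.
DWL = ½ × 31 × 117 = 1813.5.

Deadweight loss = £1813.5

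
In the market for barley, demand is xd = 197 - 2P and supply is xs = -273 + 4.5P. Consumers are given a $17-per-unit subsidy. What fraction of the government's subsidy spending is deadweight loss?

DWL / government spending = 51/329

Pre-subsidy: 197 - 2P = -273 + 4.5P gives P* = 940/13, x* = 681/13.
With the rebate, buyers effectively pay Pb = Ps − 17, where Ps is the price sellers receive.
Demand in terms of Ps becomes xd = 197 − 2(Ps − 17) = 231 - 2Ps. Setting this equal to supply: 231 - 2Ps = -273 + 4.5Ps, so Ps = 1008/13.
Buyers pay Pb = 1008/13 − 17 = 787/13; x' = -273 + 4.5·(1008/13) = 987/13.
ΔCS = ½(681/13 + 987/13)(940/13 − 787/13) = 127602/169; ΔPS = ½(681/13 + 987/13)(1008/13 − 940/13) = 56712/169.
Government spending = 17 × 987/13 = 16779/13.
DWL = ½ × 17 × (987/13 − 681/13) = 2601/13; fraction = (2601/13) / (16779/13) = 51/329.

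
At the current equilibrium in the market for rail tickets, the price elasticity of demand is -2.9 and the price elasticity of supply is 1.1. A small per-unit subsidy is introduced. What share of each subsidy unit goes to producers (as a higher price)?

Producer share = 0.725

For a small subsidy around the equilibrium, the benefit split depends on the relative slopes, which at a point are proportional to the elasticities.
Buyer share = εs/(εs + |εd|) = 1.1/(1.1 + 2.9) = 0.275; seller share = |εd|/(εs + |εd|) = 0.725.
So producers capture 0.725 of the subsidy.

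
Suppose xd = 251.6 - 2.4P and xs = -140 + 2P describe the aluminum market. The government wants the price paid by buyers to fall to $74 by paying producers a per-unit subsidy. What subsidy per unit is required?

At a buyer price of 74, quantity demanded is 251.6 − 2.4·74 = 74.
Sellers supply 74 only when they receive Ps with -140 + 2·Ps = 74, i.e. Ps = 107.
s = Ps − Pb = 107 − 74 = 33.

Required subsidy s = $33 per unit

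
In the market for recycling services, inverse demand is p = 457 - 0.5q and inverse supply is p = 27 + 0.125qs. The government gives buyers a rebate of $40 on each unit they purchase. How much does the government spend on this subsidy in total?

Government cost = $30080

Pre-subsidy: 457 - 0.5q = 27 + 0.125q gives q* = 688 and p* = 113.
With the rebate, buyers effectively pay pb = ps − 40, where ps is the price sellers receive.
On the curves, pb = 457 - 0.5q and ps = 27 + 0.125q; the wedge ps − pb = 40 gives 27 + 0.125q − (457 - 0.5q) = 40, so q' = 752.
Then pb = 457 − 0.5·752 = 81 and ps = 27 + 0.125·752 = 121.
Government outlay = subsidy × quantity = 40 × 752 = 30080.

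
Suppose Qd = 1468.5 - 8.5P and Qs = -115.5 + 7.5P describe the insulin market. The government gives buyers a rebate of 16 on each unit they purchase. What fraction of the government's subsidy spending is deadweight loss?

Pre-subsidy: 1468.5 - 8.5P = -115.5 + 7.5P gives P* = 99, Q* = 627.
With the rebate, buyers effectively pay Pb = Ps − 16, where Ps is the price sellers receive.
Demand in terms of Ps becomes Qd = 1468.5 − 8.5(Ps − 16) = 1604.5 - 8.5Ps. Setting this equal to supply: 1604.5 - 8.5Ps = -115.5 + 7.5Ps, so Ps = 107.5.
Buyers pay Pb = 107.5 − 16 = 91.5; Q' = -115.5 + 7.5·107.5 = 690.75.
ΔCS = ½(627 + 690.75)(99 − 91.5) = 4941.5625; ΔPS = ½(627 + 690.75)(107.5 − 99) = 5600.4375.
Government spending = 16 × 690.75 = 11052.
DWL = ½ × 16 × (690.75 − 627) = 510; fraction = 510 / 11052 = 85/1842.

DWL / government spending = 85/1842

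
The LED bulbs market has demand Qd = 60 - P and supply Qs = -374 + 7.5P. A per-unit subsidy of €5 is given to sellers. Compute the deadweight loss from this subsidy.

Deadweight loss = 375/34

Pre-subsidy: 60 - P = -374 + 7.5P gives P* = 868/17, Q* = 152/17.
With the subsidy, sellers receive Ps = Pb + 5 for each unit, where Pb is the price buyers pay.
Supply in terms of Pb becomes Qs = -374 + 7.5(Pb + 5) = -336.5 + 7.5Pb. Setting this equal to demand: 60 - Pb = -336.5 + 7.5Pb, so Pb = 793/17.
Sellers receive Ps = 793/17 + 5 = 878/17; Q' = 60 − 1·(793/17) = 227/17.
The subsidy expands output by 227/17 − 152/17 = 75/17 past the efficient level; on those units the gap between marginal cost and willingness to pay runs from 0 up to 5.
DWL = ½ × 5 × 75/17 = 375/34.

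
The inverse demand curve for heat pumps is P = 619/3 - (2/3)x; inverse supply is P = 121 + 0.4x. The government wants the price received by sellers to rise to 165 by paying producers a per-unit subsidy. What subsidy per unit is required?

At a seller price of 165, quantity supplied is -302.5 + 2.5·165 = 110.
Buyers absorb 110 only when they pay Pb = 619/3 − (2/3)·110 = 133.
s = Ps − Pb = 165 − 133 = 32.

Required subsidy s = 32 per unit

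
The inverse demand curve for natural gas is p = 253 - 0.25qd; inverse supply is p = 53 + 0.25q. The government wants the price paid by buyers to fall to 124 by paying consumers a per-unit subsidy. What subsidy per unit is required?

Required subsidy s = 58 per unit

At a buyer price of 124, quantity demanded is 1012 − 4·124 = 516.
Sellers supply 516 only when they receive ps = 53 + 0.25·516 = 182.
s = ps − pb = 182 − 124 = 58.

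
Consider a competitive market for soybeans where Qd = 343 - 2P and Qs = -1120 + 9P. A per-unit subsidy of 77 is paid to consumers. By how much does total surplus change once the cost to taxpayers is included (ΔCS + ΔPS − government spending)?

Pre-subsidy: 343 - 2P = -1120 + 9P gives P* = 133, Q* = 77.
With the rebate, buyers effectively pay Pb = Ps − 77, where Ps is the price sellers receive.
Demand in terms of Ps becomes Qd = 343 − 2(Ps − 77) = 497 - 2Ps. Setting this equal to supply: 497 - 2Ps = -1120 + 9Ps, so Ps = 147.
Buyers pay Pb = 147 − 77 = 70; Q' = -1120 + 9·147 = 203.
ΔCS = ½(77 + 203)(133 − 70) = 8820; ΔPS = ½(77 + 203)(147 − 133) = 1960.
Government spending = 77 × 203 = 15631.
Net change = 8820 + 1960 − 15631 = -4851. The loss equals the DWL triangle ½·77·126.

Net change in total surplus = -4851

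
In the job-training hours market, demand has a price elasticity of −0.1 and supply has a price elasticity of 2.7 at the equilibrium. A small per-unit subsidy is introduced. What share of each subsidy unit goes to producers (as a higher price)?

For a small subsidy around the equilibrium, the benefit split depends on the relative slopes, which at a point are proportional to the elasticities.
Buyer share = εs/(εs + |εd|) = 2.7/(2.7 + 0.1) = 27/28; seller share = |εd|/(εs + |εd|) = 1/28.
So producers capture 1/28 of the subsidy.

Producer share = 1/28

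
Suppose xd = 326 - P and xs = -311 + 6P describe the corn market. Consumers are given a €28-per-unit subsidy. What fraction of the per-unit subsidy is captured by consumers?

Consumer share = 6/7

Pre-subsidy: 326 - P = -311 + 6P gives P* = 91, x* = 235.
With the rebate, buyers effectively pay Pb = Ps − 28, where Ps is the price sellers receive.
Demand in terms of Ps becomes xd = 326 − 1(Ps − 28) = 354 - Ps. Setting this equal to supply: 354 - Ps = -311 + 6Ps, so Ps = 95.
Buyers pay Pb = 95 − 28 = 67; x' = -311 + 6·95 = 259.
Buyers' price falls by P* − Pb = 91 − 67 = 24; sellers' price rises by Ps − P* = 95 − 91 = 4.
So consumers capture 24/28 = 6/7 of each unit of subsidy.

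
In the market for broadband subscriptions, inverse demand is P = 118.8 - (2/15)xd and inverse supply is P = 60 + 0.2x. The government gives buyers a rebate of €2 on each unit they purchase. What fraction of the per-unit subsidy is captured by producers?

Producer share = 0.6

Pre-subsidy: 118.8 - (2/15)x = 60 + 0.2x gives x* = 176.4 and P* = 95.28.
With the rebate, buyers effectively pay Pb = Ps − 2, where Ps is the price sellers receive.
On the curves, Pb = 118.8 - (2/15)x and Ps = 60 + 0.2x; the wedge Ps − Pb = 2 gives 60 + 0.2x − (118.8 - (2/15)x) = 2, so x' = 182.4.
Then Pb = 118.8 − (2/15)·182.4 = 94.48 and Ps = 60 + 0.2·182.4 = 96.48.
Buyers' price falls by P* − Pb = 95.28 − 94.48 = 0.8; sellers' price rises by Ps − P* = 96.48 − 95.28 = 1.2.
So producers capture 1.2/2 = 0.6 of each unit of subsidy.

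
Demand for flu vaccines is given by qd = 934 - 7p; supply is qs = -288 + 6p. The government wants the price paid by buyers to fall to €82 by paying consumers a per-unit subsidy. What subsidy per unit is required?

At a buyer price of 82, quantity demanded is 934 − 7·82 = 360.
Sellers supply 360 only when they receive ps with -288 + 6·ps = 360, i.e. ps = 108.
s = ps − pb = 108 − 82 = 26.

Required subsidy s = €26 per unit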